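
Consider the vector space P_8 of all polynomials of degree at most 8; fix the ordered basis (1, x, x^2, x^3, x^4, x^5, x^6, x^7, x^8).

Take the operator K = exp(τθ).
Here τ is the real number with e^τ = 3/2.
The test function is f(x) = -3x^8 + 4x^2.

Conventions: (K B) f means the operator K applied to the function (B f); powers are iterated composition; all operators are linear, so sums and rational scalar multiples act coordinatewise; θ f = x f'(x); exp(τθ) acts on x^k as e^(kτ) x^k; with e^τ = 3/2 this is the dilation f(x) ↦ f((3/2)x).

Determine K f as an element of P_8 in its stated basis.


g(x) = -(19683/256)x^8 + 9x^2

exp(τθ) x^k = e^(kτ) x^k; with e^τ = 3/2 this sends x^k to (3/2)^k x^k
x^2 ↦ 9/4 x^2
x^8 ↦ 6561/256 x^8
applying this coordinatewise to f: exp(τθ) f = -(19683/256)x^8 + 9x^2


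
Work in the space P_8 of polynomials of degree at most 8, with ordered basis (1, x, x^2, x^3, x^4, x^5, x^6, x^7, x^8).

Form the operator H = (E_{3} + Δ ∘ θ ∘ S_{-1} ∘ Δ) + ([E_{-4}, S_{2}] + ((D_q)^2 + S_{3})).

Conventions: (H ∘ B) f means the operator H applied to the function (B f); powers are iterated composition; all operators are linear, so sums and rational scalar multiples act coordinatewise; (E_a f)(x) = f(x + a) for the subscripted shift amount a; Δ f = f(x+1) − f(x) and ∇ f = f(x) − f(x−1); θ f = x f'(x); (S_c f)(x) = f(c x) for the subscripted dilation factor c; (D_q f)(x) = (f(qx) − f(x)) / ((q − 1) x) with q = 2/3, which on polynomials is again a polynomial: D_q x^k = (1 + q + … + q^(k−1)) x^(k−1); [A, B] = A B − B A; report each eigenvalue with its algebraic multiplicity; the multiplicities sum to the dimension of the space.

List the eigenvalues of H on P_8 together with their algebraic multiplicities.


λ = 2 (multiplicity 1), λ = 4 (multiplicity 1), λ = 10 (multiplicity 1), λ = 28 (multiplicity 1), λ = 82 (multiplicity 1), λ = 244 (multiplicity 1), λ = 730 (multiplicity 1), λ = 2188 (multiplicity 1), λ = 6562 (multiplicity 1)

image of 1: 2
image of x: 4x - 1
image of x^2: 10x^2 - 10x + 170/3
image of x^3: 28x^3 - 39x^2 + (8924/27)x - 418
image of x^4: 82x^4 - 116x^3 + (285545/243)x^2 - 3488x + 3917
image of x^5: 244x^5 - 305x^4 + (8783585/2187)x^3 - 17620x^2 + 38835x - 31496
image of x^6: 730x^6 - 750x^5 + (226593230/19683)x^4 - 71200x^3 + 231495x^2 - 379500x + 258771
image of x^7: 2188x^7 - 1771x^6 + (5793544694/177147)x^5 - 249830x^4 + 1078385x^3 - 2661288x^2 + 3617831x - 2078574
image of x^8: 6562x^8 - 4072x^7 + (136927063943/1594323)x^6 - 801472x^5 + 4305630x^4 - 14207984x^3 + 28921508x^2 - 33274848x + 16718233
the matrix is upper triangular; its diagonal is (2, 4, 10, 28, 82, 244, 730, 2188, 6562)
for a triangular matrix the eigenvalues are the diagonal entries, with algebraic multiplicity their repetition count


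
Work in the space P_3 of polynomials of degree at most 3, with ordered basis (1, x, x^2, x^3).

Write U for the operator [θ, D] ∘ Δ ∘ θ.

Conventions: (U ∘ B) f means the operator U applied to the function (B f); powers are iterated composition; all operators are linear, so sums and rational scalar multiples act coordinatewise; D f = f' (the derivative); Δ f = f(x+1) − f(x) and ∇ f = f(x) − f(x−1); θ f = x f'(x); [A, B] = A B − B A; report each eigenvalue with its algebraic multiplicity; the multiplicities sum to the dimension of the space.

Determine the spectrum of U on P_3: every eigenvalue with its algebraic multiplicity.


image of 1: 0
image of x: 0
image of x^2: -4
image of x^3: -18x - 9
the matrix is upper triangular; its diagonal is (0, 0, 0, 0)
for a triangular matrix the eigenvalues are the diagonal entries, with algebraic multiplicity their repetition count

λ = 0 (multiplicity 4)


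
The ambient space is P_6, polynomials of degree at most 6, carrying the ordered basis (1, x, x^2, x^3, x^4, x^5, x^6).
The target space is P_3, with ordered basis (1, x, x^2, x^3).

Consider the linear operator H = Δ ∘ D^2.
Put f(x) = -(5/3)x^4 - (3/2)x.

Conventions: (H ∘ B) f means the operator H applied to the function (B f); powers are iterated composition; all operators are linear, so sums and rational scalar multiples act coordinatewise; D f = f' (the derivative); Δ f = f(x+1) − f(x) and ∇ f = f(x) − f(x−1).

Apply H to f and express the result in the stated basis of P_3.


g(x) = -40x - 20

D f = -(20/3)x^3 - 3/2
D D f = -20x^2
Δ D^2 f = -40x - 20


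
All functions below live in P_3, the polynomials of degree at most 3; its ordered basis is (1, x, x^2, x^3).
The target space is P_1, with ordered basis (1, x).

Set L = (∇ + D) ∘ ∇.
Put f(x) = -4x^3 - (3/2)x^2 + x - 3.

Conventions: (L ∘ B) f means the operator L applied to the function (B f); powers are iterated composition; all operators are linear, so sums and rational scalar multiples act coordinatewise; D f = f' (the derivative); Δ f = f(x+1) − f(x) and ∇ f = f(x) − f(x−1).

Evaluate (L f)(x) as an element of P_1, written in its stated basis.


the image equals g(x) = -48x + 30

∇ f = -12x^2 + 9x - 3/2
∇ ∇ f = -24x + 21
D ∇ f = -24x + 9
(∇ + D) ∇ f = -48x + 30


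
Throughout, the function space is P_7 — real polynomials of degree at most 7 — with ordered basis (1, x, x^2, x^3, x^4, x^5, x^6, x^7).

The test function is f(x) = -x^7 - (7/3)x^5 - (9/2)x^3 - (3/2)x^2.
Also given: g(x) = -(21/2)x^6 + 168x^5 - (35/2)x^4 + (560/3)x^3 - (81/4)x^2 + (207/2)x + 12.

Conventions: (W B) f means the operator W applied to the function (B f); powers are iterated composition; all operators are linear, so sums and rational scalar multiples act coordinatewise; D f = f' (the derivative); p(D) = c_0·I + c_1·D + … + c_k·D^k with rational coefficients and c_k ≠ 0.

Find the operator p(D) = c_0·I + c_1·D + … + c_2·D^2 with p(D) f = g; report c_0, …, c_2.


p(D) = (3/2)·D − 4·D^2, i.e. c_0 = 0, c_1 = 3/2, c_2 = -4

D^0 f = -x^7 - (7/3)x^5 - (9/2)x^3 - (3/2)x^2
D^1 f = -7x^6 - (35/3)x^4 - (27/2)x^2 - 3x
D^2 f = -42x^5 - (140/3)x^3 - 27x - 3
matching coefficients of g against c_0 f + c_1 Df + … from the top degree down determines the c_i
solution: c_0 = 0, c_1 = 3/2, c_2 = -4


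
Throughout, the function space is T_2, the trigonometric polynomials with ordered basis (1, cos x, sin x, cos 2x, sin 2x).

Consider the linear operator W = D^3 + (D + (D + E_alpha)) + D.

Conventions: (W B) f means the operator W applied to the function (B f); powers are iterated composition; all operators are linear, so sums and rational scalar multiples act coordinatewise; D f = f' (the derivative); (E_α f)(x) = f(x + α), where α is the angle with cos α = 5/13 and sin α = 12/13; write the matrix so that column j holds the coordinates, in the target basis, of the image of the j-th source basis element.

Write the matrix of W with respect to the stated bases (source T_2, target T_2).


the matrix is [[1, 0, 0, 0, 0]; [0, 5/13, 38/13, 0, 0]; [0, -38/13, 5/13, 0, 0]; [0, 0, 0, -119/169, -218/169]; [0, 0, 0, 218/169, -119/169]] (rows listed top to bottom)

image of 1: 1
image of cos x: (5/13)cos x - (38/13)sin x
image of sin x: (38/13)cos x + (5/13)sin x
image of cos 2x: -(119/169)cos 2x + (218/169)sin 2x
image of sin 2x: -(218/169)cos 2x - (119/169)sin 2x
each image's coordinates form column j of the matrix


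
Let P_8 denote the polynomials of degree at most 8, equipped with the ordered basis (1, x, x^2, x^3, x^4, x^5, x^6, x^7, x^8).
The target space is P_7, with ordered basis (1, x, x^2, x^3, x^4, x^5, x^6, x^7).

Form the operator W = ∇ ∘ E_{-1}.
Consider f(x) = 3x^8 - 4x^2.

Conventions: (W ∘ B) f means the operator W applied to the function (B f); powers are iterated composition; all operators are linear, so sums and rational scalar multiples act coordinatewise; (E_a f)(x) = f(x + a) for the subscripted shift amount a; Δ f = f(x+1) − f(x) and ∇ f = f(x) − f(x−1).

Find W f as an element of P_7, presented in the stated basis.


g(x) = 24x^7 - 252x^6 + 1176x^5 - 3150x^4 + 5208x^3 - 5292x^2 + 3040x - 753

E_{-1} f = 3x^8 - 24x^7 + 84x^6 - 168x^5 + 210x^4 - 168x^3 + 80x^2 - 16x - 1
∇ E_{-1} f = 24x^7 - 252x^6 + 1176x^5 - 3150x^4 + 5208x^3 - 5292x^2 + 3040x - 753


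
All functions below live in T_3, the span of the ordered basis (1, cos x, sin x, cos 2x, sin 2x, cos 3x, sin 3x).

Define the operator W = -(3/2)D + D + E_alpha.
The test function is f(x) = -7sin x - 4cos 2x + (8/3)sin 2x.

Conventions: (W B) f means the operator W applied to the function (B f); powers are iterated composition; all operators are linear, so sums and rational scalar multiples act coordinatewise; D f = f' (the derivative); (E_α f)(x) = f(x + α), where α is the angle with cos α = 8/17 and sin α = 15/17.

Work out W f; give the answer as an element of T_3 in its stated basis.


D f = -7cos x + (16/3)cos 2x + 8sin 2x
(-(3/2)D) f = (21/2)cos x - 8cos 2x - 12sin 2x
D f = -7cos x + (16/3)cos 2x + 8sin 2x
E_alpha f = -(105/17)cos x - (56/17)sin x + (1284/289)cos 2x + (1592/867)sin 2x
(-(3/2)D + D + E_alpha) f = -(91/34)cos x - (56/17)sin x + (1540/867)cos 2x - (1876/867)sin 2x

the result is g(x) = -(91/34)cos x - (56/17)sin x + (1540/867)cos 2x - (1876/867)sin 2x


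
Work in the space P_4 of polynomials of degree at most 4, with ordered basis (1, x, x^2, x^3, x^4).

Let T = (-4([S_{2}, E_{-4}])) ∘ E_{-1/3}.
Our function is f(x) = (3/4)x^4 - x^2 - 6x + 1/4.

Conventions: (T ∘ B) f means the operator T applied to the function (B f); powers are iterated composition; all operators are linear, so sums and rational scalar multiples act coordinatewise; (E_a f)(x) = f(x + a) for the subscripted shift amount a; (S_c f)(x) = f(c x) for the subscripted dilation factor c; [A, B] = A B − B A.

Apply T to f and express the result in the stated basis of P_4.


the result is g(x) = -384x^3 + 3648x^2 - 11872x + 119728/9

E_{-1/3} f = (3/4)x^4 - x^3 - (1/2)x^2 - (49/9)x + 58/27
E_{-4} E_{-1/3} f = (3/4)x^4 - 13x^3 + (167/2)x^2 - (2173/9)x + 7342/27
S_{2} E_{-4} E_{-1/3} f = 12x^4 - 104x^3 + 334x^2 - (4346/9)x + 7342/27
S_{2} E_{-1/3} f = 12x^4 - 8x^3 - 2x^2 - (98/9)x + 58/27
E_{-4} S_{2} E_{-1/3} f = 12x^4 - 200x^3 + 1246x^2 - (31058/9)x + 97138/27
[S_{2}, E_{-4}] E_{-1/3} f = 96x^3 - 912x^2 + 2968x - 29932/9
(-4([S_{2}, E_{-4}])) E_{-1/3} f = -384x^3 + 3648x^2 - 11872x + 119728/9


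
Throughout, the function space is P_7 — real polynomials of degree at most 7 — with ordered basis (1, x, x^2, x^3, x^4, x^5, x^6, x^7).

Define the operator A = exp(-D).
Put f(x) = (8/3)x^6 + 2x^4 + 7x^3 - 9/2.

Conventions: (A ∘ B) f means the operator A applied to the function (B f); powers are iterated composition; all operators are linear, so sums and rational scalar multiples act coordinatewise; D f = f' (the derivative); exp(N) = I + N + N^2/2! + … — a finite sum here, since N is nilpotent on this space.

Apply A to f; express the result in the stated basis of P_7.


g(x) = (8/3)x^6 - 16x^5 + 42x^4 - (163/3)x^3 + 31x^2 - 3x - 41/6

order-1 term: -16x^5 - 8x^3 - 21x^2
order-2 term: 40x^4 + 12x^2 + 21x
order-3 term: -(160/3)x^3 - 8x - 7
order-4 term: 40x^2 + 2
order-5 term: -16x
order-6 term: 8/3
the series for exp(-D) f terminates at order 6
exp(-D) f = (8/3)x^6 - 16x^5 + 42x^4 - (163/3)x^3 + 31x^2 - 3x - 41/6


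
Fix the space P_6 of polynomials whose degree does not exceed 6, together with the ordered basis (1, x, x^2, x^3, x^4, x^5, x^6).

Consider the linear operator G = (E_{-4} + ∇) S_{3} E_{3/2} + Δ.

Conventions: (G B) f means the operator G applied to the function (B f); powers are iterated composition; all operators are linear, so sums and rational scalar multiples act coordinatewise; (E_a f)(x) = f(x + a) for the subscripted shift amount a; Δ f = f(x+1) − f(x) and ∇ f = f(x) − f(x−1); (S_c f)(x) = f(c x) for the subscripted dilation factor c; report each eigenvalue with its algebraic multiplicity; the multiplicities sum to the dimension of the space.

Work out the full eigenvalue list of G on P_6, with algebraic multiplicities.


image of 1: 1
image of x: 3x - 13/2
image of x^2: 9x^2 - 43x + 445/4
image of x^3: 27x^3 - (399/2)x^2 + (3981/4)x - 9199/8
image of x^4: 81x^4 - 806x^3 + (11919/2)x^2 - (27613/2)x + 194497/16
image of x^5: 243x^5 - (6065/2)x^4 + (59555/2)x^3 - (414275/4)x^2 + (2917295/16)x - 4083583/32
image of x^6: 729x^6 - 10929x^5 + (535875/4)x^4 - (1242905/2)x^3 + (26255175/16)x^2 - (36752439/16)x + 85766185/64
the matrix is upper triangular; its diagonal is (1, 3, 9, 27, 81, 243, 729)
for a triangular matrix the eigenvalues are the diagonal entries, with algebraic multiplicity their repetition count

λ = 1 (multiplicity 1), λ = 3 (multiplicity 1), λ = 9 (multiplicity 1), λ = 27 (multiplicity 1), λ = 81 (multiplicity 1), λ = 243 (multiplicity 1), λ = 729 (multiplicity 1)


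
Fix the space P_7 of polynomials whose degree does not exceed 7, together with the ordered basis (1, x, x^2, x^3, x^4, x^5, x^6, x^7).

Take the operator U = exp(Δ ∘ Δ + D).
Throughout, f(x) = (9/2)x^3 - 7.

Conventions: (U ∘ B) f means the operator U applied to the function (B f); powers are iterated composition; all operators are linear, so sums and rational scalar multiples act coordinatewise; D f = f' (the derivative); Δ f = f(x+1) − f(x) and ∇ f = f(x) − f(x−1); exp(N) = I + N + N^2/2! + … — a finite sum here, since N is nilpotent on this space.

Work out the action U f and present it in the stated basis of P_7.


the image equals g(x) = (9/2)x^3 + (27/2)x^2 + (81/2)x + 103/2

order-1 term: (27/2)x^2 + 27x + 27
order-2 term: (27/2)x + 27
order-3 term: 9/2
the series for exp(Δ ∘ Δ + D) f terminates at order 3
exp(Δ ∘ Δ + D) f = (9/2)x^3 + (27/2)x^2 + (81/2)x + 103/2


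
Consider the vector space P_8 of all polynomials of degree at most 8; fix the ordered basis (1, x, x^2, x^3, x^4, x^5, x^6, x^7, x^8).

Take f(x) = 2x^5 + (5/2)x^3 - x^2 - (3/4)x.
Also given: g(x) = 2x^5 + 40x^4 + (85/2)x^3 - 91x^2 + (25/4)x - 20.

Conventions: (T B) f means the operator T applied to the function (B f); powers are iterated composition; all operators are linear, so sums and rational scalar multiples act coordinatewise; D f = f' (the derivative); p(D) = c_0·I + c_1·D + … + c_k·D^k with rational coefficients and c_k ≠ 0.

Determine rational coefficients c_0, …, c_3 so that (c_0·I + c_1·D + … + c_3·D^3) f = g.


c_0 = 1, c_1 = 4, c_2 = 1, c_3 = -1

D^0 f = 2x^5 + (5/2)x^3 - x^2 - (3/4)x
D^1 f = 10x^4 + (15/2)x^2 - 2x - 3/4
D^2 f = 40x^3 + 15x - 2
D^3 f = 120x^2 + 15
matching coefficients of g against c_0 f + c_1 Df + … from the top degree down determines the c_i
solution: c_0 = 1, c_1 = 4, c_2 = 1, c_3 = -1


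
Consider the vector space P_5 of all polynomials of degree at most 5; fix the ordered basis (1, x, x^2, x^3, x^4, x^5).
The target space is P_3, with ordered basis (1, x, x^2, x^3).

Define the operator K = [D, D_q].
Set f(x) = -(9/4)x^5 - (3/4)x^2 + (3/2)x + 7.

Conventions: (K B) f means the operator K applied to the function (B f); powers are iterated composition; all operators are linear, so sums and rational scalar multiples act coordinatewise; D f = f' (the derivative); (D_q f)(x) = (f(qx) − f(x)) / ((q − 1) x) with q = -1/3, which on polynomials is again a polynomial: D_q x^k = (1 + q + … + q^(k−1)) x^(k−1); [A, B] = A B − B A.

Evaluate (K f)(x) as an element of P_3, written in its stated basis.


the result is g(x) = (14/9)x^3 + 1

D_q f = -(61/36)x^4 - (1/2)x + 3/2
D D_q f = -(61/9)x^3 - 1/2
D f = -(45/4)x^4 - (3/2)x + 3/2
D_q D f = -(25/3)x^3 - 3/2
[D, D_q] f = (14/9)x^3 + 1


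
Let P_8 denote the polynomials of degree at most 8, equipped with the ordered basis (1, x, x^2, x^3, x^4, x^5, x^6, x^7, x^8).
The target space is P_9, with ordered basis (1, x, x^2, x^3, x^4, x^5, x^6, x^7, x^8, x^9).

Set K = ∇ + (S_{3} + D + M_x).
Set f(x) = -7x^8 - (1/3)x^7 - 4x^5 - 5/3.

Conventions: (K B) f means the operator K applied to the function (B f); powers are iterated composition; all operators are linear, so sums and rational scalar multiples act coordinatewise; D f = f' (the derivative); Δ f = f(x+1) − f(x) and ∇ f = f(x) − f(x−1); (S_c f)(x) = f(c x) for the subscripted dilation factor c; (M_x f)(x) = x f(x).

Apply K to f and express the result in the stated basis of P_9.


the result is g(x) = -7x^9 - (137782/3)x^8 - 841x^7 + (562/3)x^6 - 1357x^5 + (1315/3)x^4 - (1021/3)x^3 + 149x^2 - (106/3)x + 1

∇ f = -56x^7 + (581/3)x^6 - 385x^5 + (1375/3)x^4 - (1021/3)x^3 + 149x^2 - (101/3)x + 8/3
S_{3} f = -45927x^8 - 729x^7 - 972x^5 - 5/3
D f = -56x^7 - (7/3)x^6 - 20x^4
M_x f = -7x^9 - (1/3)x^8 - 4x^6 - (5/3)x
(S_{3} + D + M_x) f = -7x^9 - (137782/3)x^8 - 785x^7 - (19/3)x^6 - 972x^5 - 20x^4 - (5/3)x - 5/3
(∇ + (S_{3} + D + M_x)) f = -7x^9 - (137782/3)x^8 - 841x^7 + (562/3)x^6 - 1357x^5 + (1315/3)x^4 - (1021/3)x^3 + 149x^2 - (106/3)x + 1


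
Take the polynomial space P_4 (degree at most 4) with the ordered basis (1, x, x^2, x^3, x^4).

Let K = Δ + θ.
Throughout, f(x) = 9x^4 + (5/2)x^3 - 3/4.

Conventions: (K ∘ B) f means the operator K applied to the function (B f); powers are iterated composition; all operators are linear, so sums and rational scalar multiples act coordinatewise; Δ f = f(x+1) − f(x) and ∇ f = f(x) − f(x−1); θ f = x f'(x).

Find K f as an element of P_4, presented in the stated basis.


Δ f = 36x^3 + (123/2)x^2 + (87/2)x + 23/2
θ f = 36x^4 + (15/2)x^3
(Δ + θ) f = 36x^4 + (87/2)x^3 + (123/2)x^2 + (87/2)x + 23/2

g(x) = 36x^4 + (87/2)x^3 + (123/2)x^2 + (87/2)x + 23/2


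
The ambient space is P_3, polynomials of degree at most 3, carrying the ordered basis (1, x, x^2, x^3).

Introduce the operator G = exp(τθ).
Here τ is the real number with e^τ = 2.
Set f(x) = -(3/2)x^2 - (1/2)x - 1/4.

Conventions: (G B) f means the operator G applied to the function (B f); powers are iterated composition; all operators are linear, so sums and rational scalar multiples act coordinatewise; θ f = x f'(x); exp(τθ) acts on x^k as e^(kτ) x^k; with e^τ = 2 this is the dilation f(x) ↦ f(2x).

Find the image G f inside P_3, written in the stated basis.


g(x) = -6x^2 - x - 1/4

exp(τθ) x^k = e^(kτ) x^k; with e^τ = 2 this sends x^k to 2^k x^k
x ↦ 2 x
x^2 ↦ 4 x^2
applying this coordinatewise to f: exp(τθ) f = -6x^2 - x - 1/4


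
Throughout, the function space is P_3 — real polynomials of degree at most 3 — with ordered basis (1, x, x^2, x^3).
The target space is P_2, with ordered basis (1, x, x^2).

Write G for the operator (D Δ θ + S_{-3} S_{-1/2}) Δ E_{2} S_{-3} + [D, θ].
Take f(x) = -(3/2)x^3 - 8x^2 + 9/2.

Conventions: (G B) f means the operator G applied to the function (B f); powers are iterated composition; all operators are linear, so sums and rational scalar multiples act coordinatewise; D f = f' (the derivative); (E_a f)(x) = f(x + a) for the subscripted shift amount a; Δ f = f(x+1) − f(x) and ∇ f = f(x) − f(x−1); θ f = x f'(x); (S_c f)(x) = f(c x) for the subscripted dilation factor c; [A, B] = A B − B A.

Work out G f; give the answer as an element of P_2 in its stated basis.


S_{-3} f = (81/2)x^3 - 72x^2 + 9/2
E_{2} S_{-3} f = (81/2)x^3 + 171x^2 + 198x + 81/2
Δ E_{2} S_{-3} f = (243/2)x^2 + (927/2)x + 819/2
θ (Δ E_{2} S_{-3}) f = 243x^2 + (927/2)x
Δ θ (Δ E_{2} S_{-3}) f = 486x + 1413/2
D Δ θ (Δ E_{2} S_{-3}) f = 486
S_{-1/2} (Δ E_{2} S_{-3}) f = (243/8)x^2 - (927/4)x + 819/2
S_{-3} S_{-1/2} (Δ E_{2} S_{-3}) f = (2187/8)x^2 + (2781/4)x + 819/2
(D Δ θ + S_{-3} S_{-1/2}) (Δ E_{2} S_{-3}) f = (2187/8)x^2 + (2781/4)x + 1791/2
θ f = -(9/2)x^3 - 16x^2
D θ f = -(27/2)x^2 - 32x
D f = -(9/2)x^2 - 16x
θ D f = -9x^2 - 16x
[D, θ] f = -(9/2)x^2 - 16x
((D Δ θ + S_{-3} S_{-1/2}) Δ E_{2} S_{-3} + [D, θ]) f = (2151/8)x^2 + (2717/4)x + 1791/2

the result is g(x) = (2151/8)x^2 + (2717/4)x + 1791/2


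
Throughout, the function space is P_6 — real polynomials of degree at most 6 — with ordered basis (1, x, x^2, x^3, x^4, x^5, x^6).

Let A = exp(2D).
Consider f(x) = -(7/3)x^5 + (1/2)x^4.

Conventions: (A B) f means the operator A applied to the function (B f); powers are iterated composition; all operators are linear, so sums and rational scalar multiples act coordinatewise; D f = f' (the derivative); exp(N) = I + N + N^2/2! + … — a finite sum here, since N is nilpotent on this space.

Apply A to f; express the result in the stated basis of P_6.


the image equals g(x) = -(7/3)x^5 - (137/6)x^4 - (268/3)x^3 - (524/3)x^2 - (512/3)x - 200/3

order-1 term: -(70/3)x^4 + 4x^3
order-2 term: -(280/3)x^3 + 12x^2
order-3 term: -(560/3)x^2 + 16x
order-4 term: -(560/3)x + 8
order-5 term: -224/3
the series for exp(2D) f terminates at order 5
exp(2D) f = -(7/3)x^5 - (137/6)x^4 - (268/3)x^3 - (524/3)x^2 - (512/3)x - 200/3


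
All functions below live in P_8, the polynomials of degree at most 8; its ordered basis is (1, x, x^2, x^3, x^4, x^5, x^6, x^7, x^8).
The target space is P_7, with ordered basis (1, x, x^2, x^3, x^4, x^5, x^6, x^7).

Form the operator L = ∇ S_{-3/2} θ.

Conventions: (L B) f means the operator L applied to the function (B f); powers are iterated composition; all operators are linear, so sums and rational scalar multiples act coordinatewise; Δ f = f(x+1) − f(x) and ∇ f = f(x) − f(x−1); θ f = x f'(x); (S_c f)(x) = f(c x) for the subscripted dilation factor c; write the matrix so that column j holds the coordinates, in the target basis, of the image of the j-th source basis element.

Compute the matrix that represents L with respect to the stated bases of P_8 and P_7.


the matrix is [[0, -3/2, -9/2, -81/8, -81/4, -1215/32, -2187/32, -15309/128, -6561/32]; [0, 0, 9, 243/8, 81, 6075/32, 6561/16, 107163/128, 6561/4]; [0, 0, 0, -243/8, -243/2, -6075/16, -32805/32, -321489/128, -45927/8]; [0, 0, 0, 0, 81, 6075/16, 10935/8, 535815/128, 45927/4]; [0, 0, 0, 0, 0, -6075/32, -32805/32, -535815/128, -229635/16]; [0, 0, 0, 0, 0, 0, 6561/16, 321489/128, 45927/4]; [0, 0, 0, 0, 0, 0, 0, -107163/128, -45927/8]; [0, 0, 0, 0, 0, 0, 0, 0, 6561/4]] (rows listed top to bottom)

image of 1: 0
image of x: -3/2
image of x^2: 9x - 9/2
image of x^3: -(243/8)x^2 + (243/8)x - 81/8
image of x^4: 81x^3 - (243/2)x^2 + 81x - 81/4
image of x^5: -(6075/32)x^4 + (6075/16)x^3 - (6075/16)x^2 + (6075/32)x - 1215/32
image of x^6: (6561/16)x^5 - (32805/32)x^4 + (10935/8)x^3 - (32805/32)x^2 + (6561/16)x - 2187/32
image of x^7: -(107163/128)x^6 + (321489/128)x^5 - (535815/128)x^4 + (535815/128)x^3 - (321489/128)x^2 + (107163/128)x - 15309/128
image of x^8: (6561/4)x^7 - (45927/8)x^6 + (45927/4)x^5 - (229635/16)x^4 + (45927/4)x^3 - (45927/8)x^2 + (6561/4)x - 6561/32
each image's coordinates form column j of the matrix


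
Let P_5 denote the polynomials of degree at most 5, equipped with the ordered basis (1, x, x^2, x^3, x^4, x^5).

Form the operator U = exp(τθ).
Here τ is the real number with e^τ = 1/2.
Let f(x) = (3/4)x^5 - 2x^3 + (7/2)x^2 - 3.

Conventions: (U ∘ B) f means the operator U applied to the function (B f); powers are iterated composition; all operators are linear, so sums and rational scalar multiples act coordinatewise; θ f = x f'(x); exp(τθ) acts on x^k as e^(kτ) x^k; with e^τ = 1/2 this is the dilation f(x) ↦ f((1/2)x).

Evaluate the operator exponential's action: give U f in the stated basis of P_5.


the result is g(x) = (3/128)x^5 - (1/4)x^3 + (7/8)x^2 - 3

exp(τθ) x^k = e^(kτ) x^k; with e^τ = 1/2 this sends x^k to (1/2)^k x^k
x^2 ↦ 1/4 x^2
x^3 ↦ 1/8 x^3
x^5 ↦ 1/32 x^5
applying this coordinatewise to f: exp(τθ) f = (3/128)x^5 - (1/4)x^3 + (7/8)x^2 - 3


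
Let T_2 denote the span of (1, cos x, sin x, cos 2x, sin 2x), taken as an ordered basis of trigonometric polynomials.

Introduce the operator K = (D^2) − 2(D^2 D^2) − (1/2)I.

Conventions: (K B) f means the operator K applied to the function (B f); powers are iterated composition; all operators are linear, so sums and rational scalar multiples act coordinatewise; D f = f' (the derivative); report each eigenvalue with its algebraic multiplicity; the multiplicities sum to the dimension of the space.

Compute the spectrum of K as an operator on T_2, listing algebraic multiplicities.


λ = -73/2 (multiplicity 2), λ = -7/2 (multiplicity 2), λ = -1/2 (multiplicity 1)

image of 1: -1/2
image of cos x: -(7/2)cos x
image of sin x: -(7/2)sin x
image of cos 2x: -(73/2)cos 2x
image of sin 2x: -(73/2)sin 2x
the matrix is diagonal; its diagonal is (-1/2, -7/2, -7/2, -73/2, -73/2)
for a triangular matrix the eigenvalues are the diagonal entries, with algebraic multiplicity their repetition count


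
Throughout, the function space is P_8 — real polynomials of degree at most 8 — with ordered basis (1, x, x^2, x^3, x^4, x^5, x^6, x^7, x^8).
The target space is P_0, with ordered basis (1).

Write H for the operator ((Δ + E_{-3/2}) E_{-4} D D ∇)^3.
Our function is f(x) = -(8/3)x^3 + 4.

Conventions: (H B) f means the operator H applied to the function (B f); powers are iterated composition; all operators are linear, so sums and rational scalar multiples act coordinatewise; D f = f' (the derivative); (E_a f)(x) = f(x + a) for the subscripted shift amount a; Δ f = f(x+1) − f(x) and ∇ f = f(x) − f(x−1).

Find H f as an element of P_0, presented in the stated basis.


∇ f = -8x^2 + 8x - 8/3
D ∇ f = -16x + 8
D (D ∇) f = -16
E_{-4} D (D ∇) f = -16
Δ (E_{-4} D) (D ∇) f = 0
E_{-3/2} (E_{-4} D) (D ∇) f = -16
(Δ + E_{-3/2}) (E_{-4} D) (D ∇) f = -16
∇ ((Δ + E_{-3/2}) E_{-4} D D ∇) f = 0
D ∇ ((Δ + E_{-3/2}) E_{-4} D D ∇) f = 0
D (D ∇) ((Δ + E_{-3/2}) E_{-4} D D ∇) f = 0
E_{-4} D (D ∇) ((Δ + E_{-3/2}) E_{-4} D D ∇) f = 0
Δ (E_{-4} D) (D ∇) ((Δ + E_{-3/2}) E_{-4} D D ∇) f = 0
E_{-3/2} (E_{-4} D) (D ∇) ((Δ + E_{-3/2}) E_{-4} D D ∇) f = 0
(Δ + E_{-3/2}) (E_{-4} D) (D ∇) ((Δ + E_{-3/2}) E_{-4} D D ∇) f = 0
∇ ((Δ + E_{-3/2}) E_{-4} D D ∇) ((Δ + E_{-3/2}) E_{-4} D D ∇) f = 0
D ∇ ((Δ + E_{-3/2}) E_{-4} D D ∇) ((Δ + E_{-3/2}) E_{-4} D D ∇) f = 0
D (D ∇) ((Δ + E_{-3/2}) E_{-4} D D ∇) ((Δ + E_{-3/2}) E_{-4} D D ∇) f = 0
E_{-4} D (D ∇) ((Δ + E_{-3/2}) E_{-4} D D ∇) ((Δ + E_{-3/2}) E_{-4} D D ∇) f = 0
Δ (E_{-4} D) (D ∇) ((Δ + E_{-3/2}) E_{-4} D D ∇) ((Δ + E_{-3/2}) E_{-4} D D ∇) f = 0
E_{-3/2} (E_{-4} D) (D ∇) ((Δ + E_{-3/2}) E_{-4} D D ∇) ((Δ + E_{-3/2}) E_{-4} D D ∇) f = 0
(Δ + E_{-3/2}) (E_{-4} D) (D ∇) ((Δ + E_{-3/2}) E_{-4} D D ∇) ((Δ + E_{-3/2}) E_{-4} D D ∇) f = 0

the result is g(x) = 0


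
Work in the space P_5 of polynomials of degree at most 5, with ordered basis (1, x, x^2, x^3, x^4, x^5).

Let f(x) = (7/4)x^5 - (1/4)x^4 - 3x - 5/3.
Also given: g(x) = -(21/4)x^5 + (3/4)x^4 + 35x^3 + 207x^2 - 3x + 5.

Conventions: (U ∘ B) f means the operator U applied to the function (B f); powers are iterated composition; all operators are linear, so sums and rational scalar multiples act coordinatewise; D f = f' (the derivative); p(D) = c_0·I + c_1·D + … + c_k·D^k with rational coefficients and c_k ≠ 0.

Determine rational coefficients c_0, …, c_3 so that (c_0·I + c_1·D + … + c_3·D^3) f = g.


c_0 = -3, c_1 = 0, c_2 = 1, c_3 = 2

D^0 f = (7/4)x^5 - (1/4)x^4 - 3x - 5/3
D^1 f = (35/4)x^4 - x^3 - 3
D^2 f = 35x^3 - 3x^2
D^3 f = 105x^2 - 6x
matching coefficients of g against c_0 f + c_1 Df + … from the top degree down determines the c_i
solution: c_0 = -3, c_1 = 0, c_2 = 1, c_3 = 2


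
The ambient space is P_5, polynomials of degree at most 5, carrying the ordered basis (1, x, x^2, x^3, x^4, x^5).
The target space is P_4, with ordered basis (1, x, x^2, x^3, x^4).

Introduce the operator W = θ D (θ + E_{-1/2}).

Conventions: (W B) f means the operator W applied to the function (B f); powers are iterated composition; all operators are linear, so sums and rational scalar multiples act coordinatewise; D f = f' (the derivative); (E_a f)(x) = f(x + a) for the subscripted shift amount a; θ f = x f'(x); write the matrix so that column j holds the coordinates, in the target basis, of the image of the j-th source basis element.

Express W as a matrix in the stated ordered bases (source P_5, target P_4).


image of 1: 0
image of x: 0
image of x^2: 6x
image of x^3: 24x^2 - 3x
image of x^4: 60x^3 - 12x^2 + 3x
image of x^5: 120x^4 - 30x^3 + 15x^2 - (5/2)x
each image's coordinates form column j of the matrix

the matrix is [[0, 0, 0, 0, 0, 0]; [0, 0, 6, -3, 3, -5/2]; [0, 0, 0, 24, -12, 15]; [0, 0, 0, 0, 60, -30]; [0, 0, 0, 0, 0, 120]] (rows listed top to bottom)


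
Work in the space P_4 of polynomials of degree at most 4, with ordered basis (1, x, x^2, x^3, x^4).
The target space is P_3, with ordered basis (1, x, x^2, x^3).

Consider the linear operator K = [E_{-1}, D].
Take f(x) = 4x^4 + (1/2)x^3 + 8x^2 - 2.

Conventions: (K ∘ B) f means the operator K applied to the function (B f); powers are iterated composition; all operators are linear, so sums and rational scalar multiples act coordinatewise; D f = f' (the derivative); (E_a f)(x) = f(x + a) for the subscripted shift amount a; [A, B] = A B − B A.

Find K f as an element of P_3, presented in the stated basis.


the image equals g(x) = 0

D f = 16x^3 + (3/2)x^2 + 16x
E_{-1} D f = 16x^3 - (93/2)x^2 + 61x - 61/2
E_{-1} f = 4x^4 - (31/2)x^3 + (61/2)x^2 - (61/2)x + 19/2
D E_{-1} f = 16x^3 - (93/2)x^2 + 61x - 61/2
[E_{-1}, D] f = 0


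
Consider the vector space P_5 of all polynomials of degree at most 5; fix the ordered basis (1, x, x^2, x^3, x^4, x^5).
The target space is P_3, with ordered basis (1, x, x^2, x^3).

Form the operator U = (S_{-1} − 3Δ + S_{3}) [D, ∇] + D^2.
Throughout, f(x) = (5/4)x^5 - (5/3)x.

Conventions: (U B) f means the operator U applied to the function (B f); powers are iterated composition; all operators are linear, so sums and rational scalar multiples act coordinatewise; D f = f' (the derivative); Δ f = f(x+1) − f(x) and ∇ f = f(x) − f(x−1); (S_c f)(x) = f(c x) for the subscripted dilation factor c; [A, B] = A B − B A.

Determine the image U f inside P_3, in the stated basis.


the result is g(x) = 25x^3

∇ f = (25/4)x^4 - (25/2)x^3 + (25/2)x^2 - (25/4)x - 5/12
D ∇ f = 25x^3 - (75/2)x^2 + 25x - 25/4
D f = (25/4)x^4 - 5/3
∇ D f = 25x^3 - (75/2)x^2 + 25x - 25/4
[D, ∇] f = 0
S_{-1} [D, ∇] f = 0
Δ [D, ∇] f = 0
(-3Δ) [D, ∇] f = 0
S_{3} [D, ∇] f = 0
(S_{-1} − 3Δ + S_{3}) [D, ∇] f = 0
D f = (25/4)x^4 - 5/3
D D f = 25x^3
((S_{-1} − 3Δ + S_{3}) [D, ∇] + D^2) f = 25x^3


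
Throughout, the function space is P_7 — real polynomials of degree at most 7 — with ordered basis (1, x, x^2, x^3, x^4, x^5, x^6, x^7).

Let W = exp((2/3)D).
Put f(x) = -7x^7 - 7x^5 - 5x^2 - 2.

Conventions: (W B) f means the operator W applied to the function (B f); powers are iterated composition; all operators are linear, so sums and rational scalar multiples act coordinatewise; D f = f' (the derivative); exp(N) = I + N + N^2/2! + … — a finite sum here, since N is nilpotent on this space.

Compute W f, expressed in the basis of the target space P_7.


g(x) = -7x^7 - (98/3)x^6 - (217/3)x^5 - (2590/27)x^4 - (6440/81)x^3 - (3653/81)x^2 - (13036/729)x - 12146/2187

order-1 term: -(98/3)x^6 - (70/3)x^4 - (20/3)x
order-2 term: -(196/3)x^5 - (280/9)x^3 - 20/9
order-3 term: -(1960/27)x^4 - (560/27)x^2
order-4 term: -(3920/81)x^3 - (560/81)x
order-5 term: -(1568/81)x^2 - 224/243
order-6 term: -(3136/729)x
order-7 term: -896/2187
the series for exp((2/3)D) f terminates at order 7
exp((2/3)D) f = -7x^7 - (98/3)x^6 - (217/3)x^5 - (2590/27)x^4 - (6440/81)x^3 - (3653/81)x^2 - (13036/729)x - 12146/2187


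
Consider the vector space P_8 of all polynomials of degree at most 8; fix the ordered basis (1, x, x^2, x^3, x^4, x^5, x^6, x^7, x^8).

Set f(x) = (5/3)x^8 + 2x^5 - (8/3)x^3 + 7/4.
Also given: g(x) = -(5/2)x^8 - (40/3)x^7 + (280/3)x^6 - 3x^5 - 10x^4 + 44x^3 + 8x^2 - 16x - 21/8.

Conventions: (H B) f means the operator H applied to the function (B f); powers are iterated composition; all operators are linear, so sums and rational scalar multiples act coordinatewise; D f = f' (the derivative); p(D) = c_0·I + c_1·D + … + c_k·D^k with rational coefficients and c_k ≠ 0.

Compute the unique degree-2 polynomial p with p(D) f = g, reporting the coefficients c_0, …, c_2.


p(D) = -(3/2)·I − D + D^2, i.e. c_0 = -3/2, c_1 = -1, c_2 = 1

D^0 f = (5/3)x^8 + 2x^5 - (8/3)x^3 + 7/4
D^1 f = (40/3)x^7 + 10x^4 - 8x^2
D^2 f = (280/3)x^6 + 40x^3 - 16x
matching coefficients of g against c_0 f + c_1 Df + … from the top degree down determines the c_i
solution: c_0 = -3/2, c_1 = -1, c_2 = 1


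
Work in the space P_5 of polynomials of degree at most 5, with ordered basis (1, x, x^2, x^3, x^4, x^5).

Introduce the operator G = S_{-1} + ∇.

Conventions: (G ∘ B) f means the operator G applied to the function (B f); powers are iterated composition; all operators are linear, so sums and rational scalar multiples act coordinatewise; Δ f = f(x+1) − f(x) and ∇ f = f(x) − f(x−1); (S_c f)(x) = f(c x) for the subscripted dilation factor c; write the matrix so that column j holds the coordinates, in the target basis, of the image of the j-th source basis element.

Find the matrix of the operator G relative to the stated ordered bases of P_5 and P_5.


image of 1: 1
image of x: -x + 1
image of x^2: x^2 + 2x - 1
image of x^3: -x^3 + 3x^2 - 3x + 1
image of x^4: x^4 + 4x^3 - 6x^2 + 4x - 1
image of x^5: -x^5 + 5x^4 - 10x^3 + 10x^2 - 5x + 1
each image's coordinates form column j of the matrix

the matrix is [[1, 1, -1, 1, -1, 1]; [0, -1, 2, -3, 4, -5]; [0, 0, 1, 3, -6, 10]; [0, 0, 0, -1, 4, -10]; [0, 0, 0, 0, 1, 5]; [0, 0, 0, 0, 0, -1]] (rows listed top to bottom)


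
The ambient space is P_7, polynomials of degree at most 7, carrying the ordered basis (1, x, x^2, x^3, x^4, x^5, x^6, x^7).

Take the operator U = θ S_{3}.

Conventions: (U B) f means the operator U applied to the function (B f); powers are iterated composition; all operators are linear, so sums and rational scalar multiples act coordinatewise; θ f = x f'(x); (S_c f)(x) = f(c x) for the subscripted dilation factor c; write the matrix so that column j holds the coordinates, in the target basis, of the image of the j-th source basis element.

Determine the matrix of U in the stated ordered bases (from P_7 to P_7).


the matrix is [[0, 0, 0, 0, 0, 0, 0, 0]; [0, 3, 0, 0, 0, 0, 0, 0]; [0, 0, 18, 0, 0, 0, 0, 0]; [0, 0, 0, 81, 0, 0, 0, 0]; [0, 0, 0, 0, 324, 0, 0, 0]; [0, 0, 0, 0, 0, 1215, 0, 0]; [0, 0, 0, 0, 0, 0, 4374, 0]; [0, 0, 0, 0, 0, 0, 0, 15309]] (rows listed top to bottom)

image of 1: 0
image of x: 3x
image of x^2: 18x^2
image of x^3: 81x^3
image of x^4: 324x^4
image of x^5: 1215x^5
image of x^6: 4374x^6
image of x^7: 15309x^7
each image's coordinates form column j of the matrix


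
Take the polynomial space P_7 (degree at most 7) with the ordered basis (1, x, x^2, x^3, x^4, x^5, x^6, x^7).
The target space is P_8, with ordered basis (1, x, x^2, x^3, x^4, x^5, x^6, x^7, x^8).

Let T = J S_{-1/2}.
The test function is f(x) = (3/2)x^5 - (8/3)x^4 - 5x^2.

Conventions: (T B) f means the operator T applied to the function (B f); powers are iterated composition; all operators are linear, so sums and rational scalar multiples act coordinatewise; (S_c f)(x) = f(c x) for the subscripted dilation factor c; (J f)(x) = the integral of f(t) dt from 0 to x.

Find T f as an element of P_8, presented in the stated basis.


S_{-1/2} f = -(3/64)x^5 - (1/6)x^4 - (5/4)x^2
J S_{-1/2} f = -(1/128)x^6 - (1/30)x^5 - (5/12)x^3

the image equals g(x) = -(1/128)x^6 - (1/30)x^5 - (5/12)x^3


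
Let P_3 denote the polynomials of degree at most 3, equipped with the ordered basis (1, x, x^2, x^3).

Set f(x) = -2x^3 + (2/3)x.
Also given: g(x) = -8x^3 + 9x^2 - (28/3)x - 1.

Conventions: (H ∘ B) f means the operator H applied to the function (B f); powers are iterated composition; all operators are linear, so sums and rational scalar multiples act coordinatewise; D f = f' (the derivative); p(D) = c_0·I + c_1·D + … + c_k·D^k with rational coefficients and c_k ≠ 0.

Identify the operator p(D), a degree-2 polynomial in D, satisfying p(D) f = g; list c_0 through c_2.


c_0 = 4, c_1 = -3/2, c_2 = 1

D^0 f = -2x^3 + (2/3)x
D^1 f = -6x^2 + 2/3
D^2 f = -12x
matching coefficients of g against c_0 f + c_1 Df + … from the top degree down determines the c_i
solution: c_0 = 4, c_1 = -3/2, c_2 = 1


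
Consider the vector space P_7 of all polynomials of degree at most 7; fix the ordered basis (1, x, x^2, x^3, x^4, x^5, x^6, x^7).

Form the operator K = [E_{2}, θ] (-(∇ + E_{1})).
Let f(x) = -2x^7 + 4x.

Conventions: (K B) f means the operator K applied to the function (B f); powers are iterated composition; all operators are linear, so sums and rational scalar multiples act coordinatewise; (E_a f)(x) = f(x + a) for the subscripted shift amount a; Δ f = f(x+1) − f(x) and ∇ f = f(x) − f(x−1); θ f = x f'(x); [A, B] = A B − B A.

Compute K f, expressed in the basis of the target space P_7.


g(x) = 28x^6 + 672x^5 + 5040x^4 + 19040x^3 + 40320x^2 + 46032x + 22168

∇ f = -14x^6 + 42x^5 - 70x^4 + 70x^3 - 42x^2 + 14x + 2
E_{1} f = -2x^7 - 14x^6 - 42x^5 - 70x^4 - 70x^3 - 42x^2 - 10x + 2
(∇ + E_{1}) f = -2x^7 - 28x^6 - 140x^4 - 84x^2 + 4x + 4
(-(∇ + E_{1})) f = 2x^7 + 28x^6 + 140x^4 + 84x^2 - 4x - 4
θ (-(∇ + E_{1})) f = 14x^7 + 168x^6 + 560x^4 + 168x^2 - 4x
E_{2} θ (-(∇ + E_{1})) f = 14x^7 + 364x^6 + 3192x^5 + 14560x^4 + 39200x^3 + 63336x^2 + 57116x + 22168
E_{2} (-(∇ + E_{1})) f = 2x^7 + 56x^6 + 504x^5 + 2380x^4 + 6720x^3 + 11508x^2 + 11084x + 4612
θ E_{2} (-(∇ + E_{1})) f = 14x^7 + 336x^6 + 2520x^5 + 9520x^4 + 20160x^3 + 23016x^2 + 11084x
[E_{2}, θ] (-(∇ + E_{1})) f = 28x^6 + 672x^5 + 5040x^4 + 19040x^3 + 40320x^2 + 46032x + 22168


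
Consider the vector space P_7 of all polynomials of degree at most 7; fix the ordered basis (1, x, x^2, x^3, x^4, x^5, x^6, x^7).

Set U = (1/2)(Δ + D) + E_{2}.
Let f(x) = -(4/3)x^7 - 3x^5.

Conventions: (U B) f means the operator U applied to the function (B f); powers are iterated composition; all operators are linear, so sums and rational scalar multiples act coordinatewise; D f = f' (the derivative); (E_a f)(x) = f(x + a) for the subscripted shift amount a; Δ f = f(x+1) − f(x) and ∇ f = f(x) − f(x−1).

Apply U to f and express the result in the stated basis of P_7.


Δ f = -(28/3)x^6 - 28x^5 - (185/3)x^4 - (230/3)x^3 - 58x^2 - (73/3)x - 13/3
D f = -(28/3)x^6 - 15x^4
(Δ + D) f = -(56/3)x^6 - 28x^5 - (230/3)x^4 - (230/3)x^3 - 58x^2 - (73/3)x - 13/3
((1/2)(Δ + D)) f = -(28/3)x^6 - 14x^5 - (115/3)x^4 - (115/3)x^3 - 29x^2 - (73/6)x - 13/6
E_{2} f = -(4/3)x^7 - (56/3)x^6 - 115x^5 - (1210/3)x^4 - (2600/3)x^3 - 1136x^2 - (2512/3)x - 800/3
((1/2)(Δ + D) + E_{2}) f = -(4/3)x^7 - 28x^6 - 129x^5 - (1325/3)x^4 - 905x^3 - 1165x^2 - (1699/2)x - 1613/6

g(x) = -(4/3)x^7 - 28x^6 - 129x^5 - (1325/3)x^4 - 905x^3 - 1165x^2 - (1699/2)x - 1613/6


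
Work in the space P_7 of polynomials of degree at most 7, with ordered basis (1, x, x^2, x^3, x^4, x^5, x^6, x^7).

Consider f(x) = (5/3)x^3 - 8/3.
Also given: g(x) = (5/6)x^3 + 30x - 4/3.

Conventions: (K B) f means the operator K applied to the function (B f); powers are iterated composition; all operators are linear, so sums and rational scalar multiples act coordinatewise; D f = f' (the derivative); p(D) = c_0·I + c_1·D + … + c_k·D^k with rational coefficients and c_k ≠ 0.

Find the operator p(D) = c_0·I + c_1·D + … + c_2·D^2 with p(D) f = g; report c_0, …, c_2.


p(D) = (1/2)·I + 3·D^2, i.e. c_0 = 1/2, c_1 = 0, c_2 = 3

D^0 f = (5/3)x^3 - 8/3
D^1 f = 5x^2
D^2 f = 10x
matching coefficients of g against c_0 f + c_1 Df + … from the top degree down determines the c_i
solution: c_0 = 1/2, c_1 = 0, c_2 = 3


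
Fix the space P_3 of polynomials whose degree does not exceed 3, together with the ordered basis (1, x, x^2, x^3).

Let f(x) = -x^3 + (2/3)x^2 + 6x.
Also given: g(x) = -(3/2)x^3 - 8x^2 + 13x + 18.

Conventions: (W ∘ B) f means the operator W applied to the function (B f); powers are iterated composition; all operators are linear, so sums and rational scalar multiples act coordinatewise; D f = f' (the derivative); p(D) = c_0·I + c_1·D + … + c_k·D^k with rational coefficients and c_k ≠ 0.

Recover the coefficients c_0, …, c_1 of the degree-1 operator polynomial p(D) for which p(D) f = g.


D^0 f = -x^3 + (2/3)x^2 + 6x
D^1 f = -3x^2 + (4/3)x + 6
matching coefficients of g against c_0 f + c_1 Df + … from the top degree down determines the c_i
solution: c_0 = 3/2, c_1 = 3

p(D) = (3/2)·I + 3·D, i.e. c_0 = 3/2, c_1 = 3
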